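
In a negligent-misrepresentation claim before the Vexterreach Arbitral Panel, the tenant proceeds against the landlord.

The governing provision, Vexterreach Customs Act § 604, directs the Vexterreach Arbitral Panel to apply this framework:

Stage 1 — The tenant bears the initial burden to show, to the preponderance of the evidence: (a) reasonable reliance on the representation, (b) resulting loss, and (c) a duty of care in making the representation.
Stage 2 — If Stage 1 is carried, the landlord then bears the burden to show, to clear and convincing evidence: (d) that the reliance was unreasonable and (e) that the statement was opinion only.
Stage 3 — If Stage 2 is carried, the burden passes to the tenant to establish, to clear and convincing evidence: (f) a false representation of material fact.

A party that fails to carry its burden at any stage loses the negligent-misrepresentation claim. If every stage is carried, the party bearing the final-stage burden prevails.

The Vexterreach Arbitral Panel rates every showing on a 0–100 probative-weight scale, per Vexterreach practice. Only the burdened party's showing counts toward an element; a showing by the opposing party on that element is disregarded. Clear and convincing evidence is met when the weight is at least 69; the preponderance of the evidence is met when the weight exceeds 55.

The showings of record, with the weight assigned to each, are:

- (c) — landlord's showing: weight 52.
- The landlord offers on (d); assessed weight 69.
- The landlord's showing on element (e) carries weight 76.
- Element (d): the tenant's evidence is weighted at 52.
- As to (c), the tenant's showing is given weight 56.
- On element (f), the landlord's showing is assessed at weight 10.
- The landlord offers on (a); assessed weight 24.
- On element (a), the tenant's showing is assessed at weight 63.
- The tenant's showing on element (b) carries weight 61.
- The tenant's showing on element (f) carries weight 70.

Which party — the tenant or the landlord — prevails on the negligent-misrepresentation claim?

tenant

At Stage 1 the tenant must meet the preponderance of the evidence (weight exceeds 55): on (a) the weight is 63 (the landlord's 24 is given no effect), > 55, so (a) meets the standard; on (b) the weight is 61, > 55, so (b) meets the standard; on (c) the weight is 56 (the landlord's 52 is given no effect), which does exceed 55, so (c) meets the standard.
  Stage 1 is satisfied; the onus moves to the landlord.
At Stage 2 the landlord must meet clear and convincing evidence (weight is at least 69): on (d) the weight is 69 (the tenant's 52 is given no effect), ≥ 69, so (d) meets the standard; on (e) the weight is 76, ≥ 69, so (e) meets the standard.
  Stage 2 carried; the burden shifts to the tenant.
At Stage 3 the tenant must meet clear and convincing evidence (weight is at least 69): on (f) the weight is 70 (the landlord's 10 is given no effect), which does reach 69, so (f) meets the standard.
  The tenant carries the last stage.
Every stage carried; the tenant prevails.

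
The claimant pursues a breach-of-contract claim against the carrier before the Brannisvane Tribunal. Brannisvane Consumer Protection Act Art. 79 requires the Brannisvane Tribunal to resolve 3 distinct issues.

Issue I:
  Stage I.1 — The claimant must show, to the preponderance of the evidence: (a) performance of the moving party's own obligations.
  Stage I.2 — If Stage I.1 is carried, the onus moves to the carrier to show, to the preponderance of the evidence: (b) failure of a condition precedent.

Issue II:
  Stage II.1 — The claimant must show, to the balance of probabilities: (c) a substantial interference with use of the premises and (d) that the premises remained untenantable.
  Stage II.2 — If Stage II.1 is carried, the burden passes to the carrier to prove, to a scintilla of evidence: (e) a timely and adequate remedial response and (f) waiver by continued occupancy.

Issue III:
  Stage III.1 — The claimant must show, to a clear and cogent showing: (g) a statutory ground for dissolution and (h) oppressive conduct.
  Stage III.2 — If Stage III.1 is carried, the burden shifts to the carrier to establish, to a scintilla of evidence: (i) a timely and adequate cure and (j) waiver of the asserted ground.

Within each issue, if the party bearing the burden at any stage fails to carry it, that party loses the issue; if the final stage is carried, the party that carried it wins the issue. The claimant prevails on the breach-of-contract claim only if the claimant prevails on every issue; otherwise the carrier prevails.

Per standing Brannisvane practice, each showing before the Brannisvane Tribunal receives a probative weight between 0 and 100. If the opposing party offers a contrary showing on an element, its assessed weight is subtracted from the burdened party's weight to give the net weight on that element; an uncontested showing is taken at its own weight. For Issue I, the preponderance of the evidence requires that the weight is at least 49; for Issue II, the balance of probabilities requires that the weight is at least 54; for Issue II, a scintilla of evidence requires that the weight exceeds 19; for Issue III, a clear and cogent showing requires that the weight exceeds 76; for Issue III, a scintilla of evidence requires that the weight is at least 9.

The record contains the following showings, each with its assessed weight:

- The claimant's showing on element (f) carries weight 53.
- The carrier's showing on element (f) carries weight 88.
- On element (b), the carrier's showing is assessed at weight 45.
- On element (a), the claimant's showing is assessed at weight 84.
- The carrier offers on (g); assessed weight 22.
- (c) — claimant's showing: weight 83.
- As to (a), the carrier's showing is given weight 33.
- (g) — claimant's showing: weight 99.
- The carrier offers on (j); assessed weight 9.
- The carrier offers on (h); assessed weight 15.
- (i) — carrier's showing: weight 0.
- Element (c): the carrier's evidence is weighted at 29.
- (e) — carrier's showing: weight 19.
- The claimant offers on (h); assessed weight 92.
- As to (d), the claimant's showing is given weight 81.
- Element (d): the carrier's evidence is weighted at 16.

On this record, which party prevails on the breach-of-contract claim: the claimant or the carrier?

claimant

— Issue I —
At Stage I.1 the claimant must meet the preponderance of the evidence (weight is at least 49): on (a) the weight is 84 less the opposing 33 gives net 51, which does reach 49, so (a) meets the standard.
  All elements met. The burden passes to the carrier.
At Stage I.2 the carrier must meet the preponderance of the evidence (weight is at least 49): on (b) the weight is 45, < 49, so (b) does not meet the standard.
  Stage I.2 not carried; the carrier fails its burden.
The claimant prevails on this issue.
— Issue II —
At Stage II.1 the claimant must meet the balance of probabilities (weight is at least 54): on (c) the weight is 83 less the opposing 29 gives net 54, which does reach 54, so (c) meets the standard; on (d) the weight is 81 less the opposing 16 gives net 65, ≥ 54, so (d) meets the standard.
  The claimant carries Stage II.1; the carrier now bears the burden.
At Stage II.2 the carrier must meet a scintilla of evidence (weight exceeds 19): on (e) the weight is 19, ≤ 19, so (e) does not meet the standard; on (f) the weight is 88 less the opposing 53 gives net 35, > 19, so (f) meets the standard.
  Not every element is met, so the carrier fails to carry Stage II.2.
So the claimant prevails on this issue.
— Issue III —
Stage III.1 — burden on claimant; standard: a clear and cogent showing (weight exceeds 76).
    (g): 99 − 22 = 77 > 76 [met]
    (h): 92 − 15 = 77 > 76 [met]
  The claimant carries Stage III.1; the carrier now bears the burden.
Stage III.2 — burden on carrier; standard: a scintilla of evidence (weight is at least 9).
    (i): 0 < 9 [not met]
    (j): 9 ≥ 9 [met]
  Not every element is met, so the carrier fails to carry Stage III.2.
So the claimant prevails on this issue.
Per-issue: Issue I → claimant; Issue II → claimant; Issue III → claimant. The claimant must prevail on every issue; overall, the claimant prevails.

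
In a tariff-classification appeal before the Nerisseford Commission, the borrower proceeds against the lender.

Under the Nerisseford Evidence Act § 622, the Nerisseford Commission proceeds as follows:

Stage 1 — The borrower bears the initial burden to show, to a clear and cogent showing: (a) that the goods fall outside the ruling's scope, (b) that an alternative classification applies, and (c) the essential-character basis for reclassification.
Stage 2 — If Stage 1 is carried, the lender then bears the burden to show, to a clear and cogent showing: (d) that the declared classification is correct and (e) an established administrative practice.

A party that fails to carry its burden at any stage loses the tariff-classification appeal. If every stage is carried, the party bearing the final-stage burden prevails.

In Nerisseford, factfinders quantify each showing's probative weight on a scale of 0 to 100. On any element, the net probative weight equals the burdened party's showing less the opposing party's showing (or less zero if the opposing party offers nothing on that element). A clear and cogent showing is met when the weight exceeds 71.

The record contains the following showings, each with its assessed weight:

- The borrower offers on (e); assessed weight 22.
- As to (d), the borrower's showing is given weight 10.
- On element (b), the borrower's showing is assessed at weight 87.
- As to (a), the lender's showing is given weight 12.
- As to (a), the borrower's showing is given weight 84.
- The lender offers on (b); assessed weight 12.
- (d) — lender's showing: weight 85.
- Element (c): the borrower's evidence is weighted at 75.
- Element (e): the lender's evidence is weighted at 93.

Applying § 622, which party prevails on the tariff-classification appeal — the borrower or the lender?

Stage 1 — burden on borrower; standard: a clear and cogent showing (weight exceeds 71).
    (a): 84 − 12 = 72 > 71 [met]
    (b): 87 − 12 = 75 > 71 [met]
    (c): 75 > 71 [met]
  Stage 1 is satisfied; the onus moves to the lender.
Stage 2 — burden on lender; standard: a clear and cogent showing (weight exceeds 71).
    (d): 85 − 10 = 75 > 71 [met]
    (e): 93 − 22 = 71 ≤ 71 [not met]
  The lender does not carry Stage 2.
So the borrower prevails.

borrower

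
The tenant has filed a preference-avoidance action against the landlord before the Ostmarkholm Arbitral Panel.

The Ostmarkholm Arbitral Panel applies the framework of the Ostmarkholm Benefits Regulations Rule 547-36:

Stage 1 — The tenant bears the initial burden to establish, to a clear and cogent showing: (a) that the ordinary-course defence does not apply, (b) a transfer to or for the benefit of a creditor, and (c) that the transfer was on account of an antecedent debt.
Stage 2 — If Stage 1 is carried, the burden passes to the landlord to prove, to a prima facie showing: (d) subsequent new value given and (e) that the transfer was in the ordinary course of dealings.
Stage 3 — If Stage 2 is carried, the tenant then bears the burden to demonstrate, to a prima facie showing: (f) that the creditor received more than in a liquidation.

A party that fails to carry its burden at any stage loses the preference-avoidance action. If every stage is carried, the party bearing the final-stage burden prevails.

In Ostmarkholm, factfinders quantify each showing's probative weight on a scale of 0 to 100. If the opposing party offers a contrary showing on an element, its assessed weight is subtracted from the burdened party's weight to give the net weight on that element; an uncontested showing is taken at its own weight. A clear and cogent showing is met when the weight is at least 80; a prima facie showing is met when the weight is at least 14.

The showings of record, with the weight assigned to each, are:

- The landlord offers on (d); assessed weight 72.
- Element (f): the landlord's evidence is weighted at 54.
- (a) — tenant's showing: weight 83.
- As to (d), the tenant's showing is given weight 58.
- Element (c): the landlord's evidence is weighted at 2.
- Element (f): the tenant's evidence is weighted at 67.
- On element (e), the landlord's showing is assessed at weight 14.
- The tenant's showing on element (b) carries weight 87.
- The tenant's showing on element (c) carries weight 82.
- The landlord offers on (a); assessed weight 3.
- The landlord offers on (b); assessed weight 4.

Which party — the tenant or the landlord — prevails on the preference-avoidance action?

landlord

Stage 1 — burden on tenant; standard: a clear and cogent showing (weight is at least 80).
    (a): 83 − 3 = 80 ≥ 80 [met]
    (b): 87 − 4 = 83 ≥ 80 [met]
    (c): 82 − 2 = 80 ≥ 80 [met]
  All elements met. The burden passes to the landlord.
Stage 2 — burden on landlord; standard: a prima facie showing (weight is at least 14).
    (d): 72 − 58 = 14 ≥ 14 [met]
    (e): 14 ≥ 14 [met]
  The landlord carries Stage 2; the tenant now bears the burden.
Stage 3 — burden on tenant; standard: a prima facie showing (weight is at least 14).
    (f): 67 − 54 = 13 < 14 [not met]
  Not every element is met, so the tenant fails to carry Stage 3.
So the landlord prevails.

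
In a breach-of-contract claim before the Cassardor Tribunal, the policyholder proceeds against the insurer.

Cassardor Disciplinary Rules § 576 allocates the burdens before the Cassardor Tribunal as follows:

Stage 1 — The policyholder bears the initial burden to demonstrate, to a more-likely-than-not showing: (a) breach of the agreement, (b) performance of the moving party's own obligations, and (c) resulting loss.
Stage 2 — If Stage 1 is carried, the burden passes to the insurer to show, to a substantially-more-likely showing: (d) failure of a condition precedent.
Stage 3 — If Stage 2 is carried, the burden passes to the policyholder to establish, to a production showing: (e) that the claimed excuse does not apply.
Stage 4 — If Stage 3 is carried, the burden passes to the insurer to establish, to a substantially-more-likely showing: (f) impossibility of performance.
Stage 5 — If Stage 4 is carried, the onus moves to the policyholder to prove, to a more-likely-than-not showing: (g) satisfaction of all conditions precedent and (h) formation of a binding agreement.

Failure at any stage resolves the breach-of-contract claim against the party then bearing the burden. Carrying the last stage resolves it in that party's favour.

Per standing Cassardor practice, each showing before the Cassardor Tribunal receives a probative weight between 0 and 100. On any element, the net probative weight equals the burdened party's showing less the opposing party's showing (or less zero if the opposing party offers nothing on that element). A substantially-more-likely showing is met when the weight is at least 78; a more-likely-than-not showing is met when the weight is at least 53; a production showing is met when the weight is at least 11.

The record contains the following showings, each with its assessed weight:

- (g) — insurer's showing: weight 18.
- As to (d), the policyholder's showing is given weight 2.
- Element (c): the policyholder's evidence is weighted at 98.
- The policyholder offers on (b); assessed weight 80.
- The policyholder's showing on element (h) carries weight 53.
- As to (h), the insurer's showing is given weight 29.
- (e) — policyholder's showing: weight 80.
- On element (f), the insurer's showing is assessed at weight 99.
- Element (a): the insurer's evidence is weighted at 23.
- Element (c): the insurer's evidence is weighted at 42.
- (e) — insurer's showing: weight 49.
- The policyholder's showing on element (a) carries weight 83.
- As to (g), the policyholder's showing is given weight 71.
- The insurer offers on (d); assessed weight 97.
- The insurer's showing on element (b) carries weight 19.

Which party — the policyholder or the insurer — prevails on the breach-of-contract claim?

insurer

Stage 1 — burden on policyholder; standard: a more-likely-than-not showing (weight is at least 53).
    (a): 83 − 23 = 60 ≥ 53 [met]
    (b): 80 − 19 = 61 ≥ 53 [met]
    (c): 98 − 42 = 56 ≥ 53 [met]
  The policyholder carries Stage 1; the insurer now bears the burden.
Stage 2 — burden on insurer; standard: a substantially-more-likely showing (weight is at least 78).
    (d): 97 − 2 = 95 ≥ 78 [met]
  Stage 2 is satisfied; the onus moves to the policyholder.
Stage 3 — burden on policyholder; standard: a production showing (weight is at least 11).
    (e): 80 − 49 = 31 ≥ 11 [met]
  The policyholder carries Stage 3; the insurer now bears the burden.
Stage 4 — burden on insurer; standard: a substantially-more-likely showing (weight is at least 78).
    (f): 99 ≥ 78 [met]
  Stage 4 is satisfied; the onus moves to the policyholder.
Stage 5 — burden on policyholder; standard: a more-likely-than-not showing (weight is at least 53).
    (g): 71 − 18 = 53 ≥ 53 [met]
    (h): 53 − 29 = 24 < 53 [not met]
  The policyholder does not carry Stage 5.
So the insurer prevails.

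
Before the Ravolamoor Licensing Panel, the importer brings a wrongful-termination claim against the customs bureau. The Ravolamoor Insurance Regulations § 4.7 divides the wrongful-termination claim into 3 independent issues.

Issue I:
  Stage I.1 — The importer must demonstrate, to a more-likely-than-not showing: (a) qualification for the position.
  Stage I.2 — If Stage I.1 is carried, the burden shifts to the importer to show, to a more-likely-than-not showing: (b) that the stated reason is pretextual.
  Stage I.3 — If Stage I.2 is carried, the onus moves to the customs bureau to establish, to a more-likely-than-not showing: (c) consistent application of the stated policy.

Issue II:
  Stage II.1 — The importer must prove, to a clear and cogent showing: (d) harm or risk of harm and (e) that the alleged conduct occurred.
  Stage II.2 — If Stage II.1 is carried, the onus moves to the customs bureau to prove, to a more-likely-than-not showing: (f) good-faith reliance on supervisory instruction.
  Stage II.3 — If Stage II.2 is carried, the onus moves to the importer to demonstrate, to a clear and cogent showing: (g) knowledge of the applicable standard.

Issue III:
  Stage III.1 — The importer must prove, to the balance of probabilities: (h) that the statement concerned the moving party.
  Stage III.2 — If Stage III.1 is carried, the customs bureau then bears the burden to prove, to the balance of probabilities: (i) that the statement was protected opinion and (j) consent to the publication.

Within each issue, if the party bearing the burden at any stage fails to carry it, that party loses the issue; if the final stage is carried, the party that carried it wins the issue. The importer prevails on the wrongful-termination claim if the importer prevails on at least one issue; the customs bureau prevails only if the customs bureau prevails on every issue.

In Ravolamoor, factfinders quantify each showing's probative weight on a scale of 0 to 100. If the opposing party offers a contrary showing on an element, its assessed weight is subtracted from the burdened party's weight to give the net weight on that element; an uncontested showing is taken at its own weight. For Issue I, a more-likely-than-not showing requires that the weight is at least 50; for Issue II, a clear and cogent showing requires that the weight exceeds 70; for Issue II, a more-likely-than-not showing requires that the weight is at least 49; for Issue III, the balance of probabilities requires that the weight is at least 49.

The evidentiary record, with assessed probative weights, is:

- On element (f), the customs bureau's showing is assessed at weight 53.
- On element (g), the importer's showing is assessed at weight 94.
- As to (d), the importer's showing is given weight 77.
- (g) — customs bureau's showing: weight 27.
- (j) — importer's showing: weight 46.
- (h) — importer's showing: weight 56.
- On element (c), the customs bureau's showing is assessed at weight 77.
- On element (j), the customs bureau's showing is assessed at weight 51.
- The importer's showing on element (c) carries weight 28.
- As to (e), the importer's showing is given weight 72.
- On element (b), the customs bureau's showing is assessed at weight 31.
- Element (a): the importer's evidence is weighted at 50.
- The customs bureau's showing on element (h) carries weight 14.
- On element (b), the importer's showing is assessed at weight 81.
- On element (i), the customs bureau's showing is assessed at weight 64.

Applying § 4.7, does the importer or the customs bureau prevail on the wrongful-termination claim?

— Issue I —
Stage I.1 (importer, a more-likely-than-not showing, weight is at least 50): (a) 50 ≥ 50 — meets.
  All elements met. The importer retains the burden for Stage I.2.
Stage I.2 (importer, a more-likely-than-not showing, weight is at least 50): (b) net 81−31=50 ≥ 50 — meets.
  All elements met. The burden passes to the customs bureau.
Stage I.3 (customs bureau, a more-likely-than-not showing, weight is at least 50): (c) net 77−28=49 < 50 — fails.
  Stage I.3 not carried; the customs bureau fails its burden.
The analysis ends at Stage I.3; the importer prevails on this issue.
— Issue II —
Stage II.1 (importer, a clear and cogent showing, weight exceeds 70): (d) 77 > 70 — meets; (e) 72 > 70 — meets.
  All elements met. The burden passes to the customs bureau.
Stage II.2 (customs bureau, a more-likely-than-not showing, weight is at least 49): (f) 53 ≥ 49 — meets.
  All elements met. The burden passes to the importer.
Stage II.3 (importer, a clear and cogent showing, weight exceeds 70): (g) net 94−27=67 ≤ 70 — fails.
  Not every element is met, so the importer fails to carry Stage II.3.
The analysis ends at Stage II.3; the customs bureau prevails on this issue.
— Issue III —
Stage III.1 — burden on importer; standard: the balance of probabilities (weight is at least 49).
    (h): 56 − 14 = 42 < 49 [not met]
  Not every element is met, so the importer fails to carry Stage III.1.
The customs bureau prevails on this issue.
Per-issue: Issue I → importer; Issue II → customs bureau; Issue III → customs bureau. The importer must prevail on at least one issue; overall, the importer prevails.

importer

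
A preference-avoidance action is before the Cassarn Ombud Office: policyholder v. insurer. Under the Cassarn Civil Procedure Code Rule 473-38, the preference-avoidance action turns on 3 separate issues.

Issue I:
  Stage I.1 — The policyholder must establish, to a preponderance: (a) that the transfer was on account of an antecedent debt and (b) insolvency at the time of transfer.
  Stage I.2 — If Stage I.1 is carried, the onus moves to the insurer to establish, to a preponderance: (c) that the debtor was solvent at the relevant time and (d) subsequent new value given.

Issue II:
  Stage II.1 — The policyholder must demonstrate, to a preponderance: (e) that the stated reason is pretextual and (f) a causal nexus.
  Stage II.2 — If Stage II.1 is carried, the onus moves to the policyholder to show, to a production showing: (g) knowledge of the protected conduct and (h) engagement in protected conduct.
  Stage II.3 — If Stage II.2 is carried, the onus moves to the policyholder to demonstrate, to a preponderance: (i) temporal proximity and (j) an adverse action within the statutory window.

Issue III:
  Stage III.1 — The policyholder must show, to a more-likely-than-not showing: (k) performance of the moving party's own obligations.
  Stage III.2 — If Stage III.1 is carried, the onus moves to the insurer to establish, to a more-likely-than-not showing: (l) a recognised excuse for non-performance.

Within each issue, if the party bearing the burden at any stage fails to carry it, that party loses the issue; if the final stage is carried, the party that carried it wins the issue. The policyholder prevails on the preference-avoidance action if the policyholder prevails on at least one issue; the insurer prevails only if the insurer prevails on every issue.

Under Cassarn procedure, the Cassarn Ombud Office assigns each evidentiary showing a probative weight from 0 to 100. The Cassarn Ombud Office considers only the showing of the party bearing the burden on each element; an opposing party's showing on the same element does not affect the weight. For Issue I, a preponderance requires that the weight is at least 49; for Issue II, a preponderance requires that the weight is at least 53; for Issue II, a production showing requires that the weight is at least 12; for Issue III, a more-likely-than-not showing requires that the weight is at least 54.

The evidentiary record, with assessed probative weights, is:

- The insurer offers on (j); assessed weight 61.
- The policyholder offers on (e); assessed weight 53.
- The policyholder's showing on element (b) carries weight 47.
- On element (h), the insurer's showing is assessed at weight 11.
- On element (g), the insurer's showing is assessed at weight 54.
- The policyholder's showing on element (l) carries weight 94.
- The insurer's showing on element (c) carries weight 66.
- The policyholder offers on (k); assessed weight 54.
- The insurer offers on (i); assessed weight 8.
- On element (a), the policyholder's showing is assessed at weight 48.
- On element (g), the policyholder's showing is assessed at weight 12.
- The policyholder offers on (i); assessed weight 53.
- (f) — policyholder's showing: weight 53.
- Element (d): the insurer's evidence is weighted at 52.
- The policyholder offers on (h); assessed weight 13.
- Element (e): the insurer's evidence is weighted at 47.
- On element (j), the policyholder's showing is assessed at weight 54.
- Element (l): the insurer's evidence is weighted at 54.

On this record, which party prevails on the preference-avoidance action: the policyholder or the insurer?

— Issue I —
Stage I.1 (policyholder, a preponderance, weight is at least 49): (a) 48 < 49 — fails; (b) 47 < 49 — fails.
  Stage I.1 not carried; the policyholder fails its burden.
The analysis ends at Stage I.1; the insurer prevails on this issue.
— Issue II —
Stage II.1 — burden on policyholder; standard: a preponderance (weight is at least 53).
    (e): 53 (insurer's 47 disregarded) ≥ 53 [met]
    (f): 53 ≥ 53 [met]
  All elements met. The policyholder retains the burden for Stage II.2.
Stage II.2 — burden on policyholder; standard: a production showing (weight is at least 12).
    (g): 12 (insurer's 54 disregarded) ≥ 12 [met]
    (h): 13 (insurer's 11 disregarded) ≥ 12 [met]
  Stage II.2 is satisfied; the policyholder continues to bear the burden.
Stage II.3 — burden on policyholder; standard: a preponderance (weight is at least 53).
    (i): 53 (insurer's 8 disregarded) ≥ 53 [met]
    (j): 54 (insurer's 61 disregarded) ≥ 53 [met]
  Stage II.3 carried; the final stage is satisfied.
With every stage satisfied, the policyholder prevails on this issue.
— Issue III —
At Stage III.1 the policyholder must meet a more-likely-than-not showing (weight is at least 54): on (k) the weight is 54, ≥ 54, so (k) meets the standard.
  All elements met. The burden passes to the insurer.
At Stage III.2 the insurer must meet a more-likely-than-not showing (weight is at least 54): on (l) the weight is 54 (the policyholder's 94 is given no effect), which does reach 54, so (l) meets the standard.
  All elements met at the final stage.
Every stage carried; the insurer prevails on this issue.
Per-issue: Issue I → insurer; Issue II → policyholder; Issue III → insurer. The policyholder must prevail on at least one issue; overall, the policyholder prevails.

policyholder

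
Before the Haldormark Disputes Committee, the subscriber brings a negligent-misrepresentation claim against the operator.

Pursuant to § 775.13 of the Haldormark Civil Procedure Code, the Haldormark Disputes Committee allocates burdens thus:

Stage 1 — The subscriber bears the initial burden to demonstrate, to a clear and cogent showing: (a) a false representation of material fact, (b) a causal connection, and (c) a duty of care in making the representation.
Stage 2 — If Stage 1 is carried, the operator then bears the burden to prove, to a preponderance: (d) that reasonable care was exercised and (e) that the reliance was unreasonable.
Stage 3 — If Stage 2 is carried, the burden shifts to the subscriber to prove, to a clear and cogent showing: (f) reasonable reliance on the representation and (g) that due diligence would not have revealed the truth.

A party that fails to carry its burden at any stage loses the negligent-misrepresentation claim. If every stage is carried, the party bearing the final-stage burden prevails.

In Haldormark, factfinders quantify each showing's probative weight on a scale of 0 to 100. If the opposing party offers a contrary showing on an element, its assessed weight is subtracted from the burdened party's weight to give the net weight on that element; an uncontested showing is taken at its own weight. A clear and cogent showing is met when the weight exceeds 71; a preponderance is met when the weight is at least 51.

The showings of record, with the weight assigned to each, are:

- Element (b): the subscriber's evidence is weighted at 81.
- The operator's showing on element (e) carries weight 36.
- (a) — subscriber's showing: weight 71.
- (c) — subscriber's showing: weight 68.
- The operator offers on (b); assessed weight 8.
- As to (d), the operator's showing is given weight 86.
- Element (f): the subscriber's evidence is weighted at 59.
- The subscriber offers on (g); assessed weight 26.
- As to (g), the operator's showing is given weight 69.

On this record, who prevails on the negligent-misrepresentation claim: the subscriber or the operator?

operator

At Stage 1 the subscriber must meet a clear and cogent showing (weight exceeds 71): on (a) the weight is 71, ≤ 71, so (a) does not meet the standard; on (b) the weight is 81 less the opposing 8 gives net 73, which does exceed 71, so (b) meets the standard; on (c) the weight is 68, ≤ 71, so (c) does not meet the standard.
  Stage 1 not carried; the subscriber fails its burden.
The operator prevails.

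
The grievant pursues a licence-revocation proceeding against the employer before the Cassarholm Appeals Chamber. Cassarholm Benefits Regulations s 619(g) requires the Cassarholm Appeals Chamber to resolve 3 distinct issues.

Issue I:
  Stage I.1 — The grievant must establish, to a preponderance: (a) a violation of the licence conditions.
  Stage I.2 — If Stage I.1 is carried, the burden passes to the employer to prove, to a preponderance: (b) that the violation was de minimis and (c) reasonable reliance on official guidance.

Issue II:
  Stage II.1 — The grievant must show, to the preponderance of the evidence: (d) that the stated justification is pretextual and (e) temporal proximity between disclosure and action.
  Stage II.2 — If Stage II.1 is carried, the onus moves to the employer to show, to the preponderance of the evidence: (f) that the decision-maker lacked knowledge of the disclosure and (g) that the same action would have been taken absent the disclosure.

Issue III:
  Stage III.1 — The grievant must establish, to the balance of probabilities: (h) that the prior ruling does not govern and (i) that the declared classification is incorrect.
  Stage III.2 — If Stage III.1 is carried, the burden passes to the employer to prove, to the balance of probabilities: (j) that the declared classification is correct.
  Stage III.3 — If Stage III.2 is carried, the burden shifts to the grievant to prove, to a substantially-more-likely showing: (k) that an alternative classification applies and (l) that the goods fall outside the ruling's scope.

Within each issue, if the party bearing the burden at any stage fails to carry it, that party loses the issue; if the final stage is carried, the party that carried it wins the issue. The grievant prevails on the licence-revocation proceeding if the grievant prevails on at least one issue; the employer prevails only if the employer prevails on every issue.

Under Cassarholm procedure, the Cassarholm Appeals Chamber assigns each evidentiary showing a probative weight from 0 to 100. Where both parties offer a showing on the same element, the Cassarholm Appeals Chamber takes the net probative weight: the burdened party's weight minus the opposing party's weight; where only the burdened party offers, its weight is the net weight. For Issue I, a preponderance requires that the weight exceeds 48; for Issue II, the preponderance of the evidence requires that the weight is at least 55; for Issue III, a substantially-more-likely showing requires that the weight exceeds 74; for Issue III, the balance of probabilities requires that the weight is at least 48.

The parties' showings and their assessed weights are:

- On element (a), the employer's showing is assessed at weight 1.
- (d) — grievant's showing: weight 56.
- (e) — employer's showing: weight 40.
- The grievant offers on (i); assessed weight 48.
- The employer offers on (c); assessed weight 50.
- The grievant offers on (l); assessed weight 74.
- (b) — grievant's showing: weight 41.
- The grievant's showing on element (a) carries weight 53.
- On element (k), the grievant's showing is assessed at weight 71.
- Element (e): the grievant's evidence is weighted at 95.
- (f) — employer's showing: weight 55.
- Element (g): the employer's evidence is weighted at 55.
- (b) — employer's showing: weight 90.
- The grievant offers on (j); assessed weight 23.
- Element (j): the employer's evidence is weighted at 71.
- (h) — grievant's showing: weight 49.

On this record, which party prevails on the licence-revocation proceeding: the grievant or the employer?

— Issue I —
Stage I.1 (grievant, a preponderance, weight exceeds 48): (a) net 53−1=52 > 48 — meets.
  All elements met. The burden passes to the employer.
Stage I.2 (employer, a preponderance, weight exceeds 48): (b) net 90−41=49 > 48 — meets; (c) 50 > 48 — meets.
  The employer carries the last stage.
Every stage carried; the employer prevails on this issue.
— Issue II —
Stage II.1 (grievant, the preponderance of the evidence, weight is at least 55): (d) 56 ≥ 55 — meets; (e) net 95−40=55 ≥ 55 — meets.
  Stage II.1 is satisfied; the onus moves to the employer.
Stage II.2 (employer, the preponderance of the evidence, weight is at least 55): (f) 55 ≥ 55 — meets; (g) 55 ≥ 55 — meets.
  All elements met at the final stage.
All stages carried — the employer prevails on this issue.
— Issue III —
Stage III.1 — burden on grievant; standard: the balance of probabilities (weight is at least 48).
    (h): 49 ≥ 48 [met]
    (i): 48 ≥ 48 [met]
  Stage III.1 is satisfied; the onus moves to the employer.
Stage III.2 — burden on employer; standard: the balance of probabilities (weight is at least 48).
    (j): 71 − 23 = 48 ≥ 48 [met]
  All elements met. The burden passes to the grievant.
Stage III.3 — burden on grievant; standard: a substantially-more-likely showing (weight exceeds 74).
    (k): 71 ≤ 74 [not met]
    (l): 74 ≤ 74 [not met]
  Stage III.3 not carried; the grievant fails its burden.
So the employer prevails on this issue.
Per-issue: Issue I → employer; Issue II → employer; Issue III → employer. The grievant must prevail on at least one issue; overall, the employer prevails.

employer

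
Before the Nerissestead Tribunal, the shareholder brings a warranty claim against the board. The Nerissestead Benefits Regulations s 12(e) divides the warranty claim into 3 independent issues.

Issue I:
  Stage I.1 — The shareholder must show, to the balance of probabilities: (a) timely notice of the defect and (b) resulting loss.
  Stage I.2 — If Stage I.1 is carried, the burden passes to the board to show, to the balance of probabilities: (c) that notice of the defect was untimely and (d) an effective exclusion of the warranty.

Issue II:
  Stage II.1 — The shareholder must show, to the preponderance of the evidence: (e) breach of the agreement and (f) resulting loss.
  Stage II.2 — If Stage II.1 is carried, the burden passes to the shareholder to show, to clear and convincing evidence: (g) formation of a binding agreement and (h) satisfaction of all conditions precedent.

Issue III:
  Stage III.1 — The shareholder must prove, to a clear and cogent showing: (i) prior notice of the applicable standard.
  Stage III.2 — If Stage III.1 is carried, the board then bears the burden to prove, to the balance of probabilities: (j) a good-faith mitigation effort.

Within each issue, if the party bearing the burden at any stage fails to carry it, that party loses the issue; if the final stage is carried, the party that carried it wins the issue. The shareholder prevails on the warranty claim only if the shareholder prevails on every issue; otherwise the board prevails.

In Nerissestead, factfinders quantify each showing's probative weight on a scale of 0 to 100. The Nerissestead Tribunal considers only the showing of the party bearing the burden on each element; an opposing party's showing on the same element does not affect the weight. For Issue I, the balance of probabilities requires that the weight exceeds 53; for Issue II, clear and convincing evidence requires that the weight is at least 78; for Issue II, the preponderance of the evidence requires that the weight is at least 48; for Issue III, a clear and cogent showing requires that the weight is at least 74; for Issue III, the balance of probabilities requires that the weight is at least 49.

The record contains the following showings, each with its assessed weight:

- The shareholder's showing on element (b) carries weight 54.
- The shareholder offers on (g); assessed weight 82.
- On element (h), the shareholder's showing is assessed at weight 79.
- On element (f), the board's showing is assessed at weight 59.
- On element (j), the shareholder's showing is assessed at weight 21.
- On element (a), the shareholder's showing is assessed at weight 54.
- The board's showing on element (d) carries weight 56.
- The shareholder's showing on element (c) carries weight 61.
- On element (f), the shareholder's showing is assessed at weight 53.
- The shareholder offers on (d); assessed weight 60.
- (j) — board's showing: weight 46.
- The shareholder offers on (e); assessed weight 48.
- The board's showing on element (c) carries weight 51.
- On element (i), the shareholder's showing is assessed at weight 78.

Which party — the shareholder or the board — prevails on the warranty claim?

— Issue I —
At Stage I.1 the shareholder must meet the balance of probabilities (weight exceeds 53): on (a) the weight is 54, which does exceed 53, so (a) meets the standard; on (b) the weight is 54, > 53, so (b) meets the standard.
  Stage I.1 is satisfied; the onus moves to the board.
At Stage I.2 the board must meet the balance of probabilities (weight exceeds 53): on (c) the weight is 51 (the shareholder's 61 is given no effect), which does not exceed 53, so (c) does not meet the standard; on (d) the weight is 56 (the shareholder's 60 is given no effect), which does exceed 53, so (d) meets the standard.
  The board does not carry Stage I.2.
The analysis ends at Stage I.2; the shareholder prevails on this issue.
— Issue II —
Stage II.1 (shareholder, the preponderance of the evidence, weight is at least 48): (e) 48 ≥ 48 — meets; (f) 53 (board's 59 disregarded) ≥ 48 — meets.
  Stage II.1 is satisfied; the shareholder continues to bear the burden.
Stage II.2 (shareholder, clear and convincing evidence, weight is at least 78): (g) 82 ≥ 78 — meets; (h) 79 ≥ 78 — meets.
  The shareholder carries the last stage.
All stages carried — the shareholder prevails on this issue.
— Issue III —
Stage III.1 (shareholder, a clear and cogent showing, weight is at least 74): (i) 78 ≥ 74 — meets.
  Stage III.1 carried; the burden shifts to the board.
Stage III.2 (board, the balance of probabilities, weight is at least 49): (j) 46 (shareholder's 21 disregarded) < 49 — fails.
  Stage III.2 not carried; the board fails its burden.
The analysis ends at Stage III.2; the shareholder prevails on this issue.
Per-issue: Issue I → shareholder; Issue II → shareholder; Issue III → shareholder. The shareholder must prevail on every issue; overall, the shareholder prevails.

shareholder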